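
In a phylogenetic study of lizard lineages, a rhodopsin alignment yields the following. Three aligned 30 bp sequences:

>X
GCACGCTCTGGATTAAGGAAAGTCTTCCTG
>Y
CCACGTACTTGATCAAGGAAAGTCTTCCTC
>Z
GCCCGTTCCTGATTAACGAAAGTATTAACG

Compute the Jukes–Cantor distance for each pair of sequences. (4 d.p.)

X–Y: 6/30 sites differ → p = 0.2, d = −0.75 ln(1 − 0.266667) = 0.232617 ≈ 0.2326.
X–Z: 9/30 sites differ → p = 0.3, d = −0.75 ln(1 − 0.4) = 0.383119 ≈ 0.3831.
Y–Z: 11/30 sites differ → p ≈ 0.366667, d = −0.75 ln(1 − 0.488889) = 0.503376 ≈ 0.5034.

d(X,Y) = 0.2326, d(X,Z) = 0.3831, d(Y,Z) = 0.5034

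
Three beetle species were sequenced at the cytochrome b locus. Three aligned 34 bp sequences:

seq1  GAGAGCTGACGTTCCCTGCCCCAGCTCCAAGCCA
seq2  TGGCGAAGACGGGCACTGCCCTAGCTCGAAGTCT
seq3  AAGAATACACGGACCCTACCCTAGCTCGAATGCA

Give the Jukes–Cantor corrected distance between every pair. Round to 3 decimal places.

seq1–seq2: 12/34 sites differ → p ≈ 0.352941, d = −0.75 ln(1 − 0.470588) = 0.476991 ≈ 0.477.
seq1–seq3: 12/34 sites differ → p ≈ 0.352941, d = −0.75 ln(1 − 0.470588) = 0.476991 ≈ 0.477.
seq2–seq3: 12/34 sites differ → p ≈ 0.352941, d = −0.75 ln(1 − 0.470588) = 0.476991 ≈ 0.477.

d(seq1,seq2) = 0.477, d(seq1,seq3) = 0.477, d(seq2,seq3) = 0.477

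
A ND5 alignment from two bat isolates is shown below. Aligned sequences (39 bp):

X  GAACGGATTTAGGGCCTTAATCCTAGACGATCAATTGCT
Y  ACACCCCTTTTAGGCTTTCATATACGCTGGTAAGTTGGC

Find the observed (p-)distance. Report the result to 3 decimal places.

0.513

The sequences differ at 20 of 39 positions.
p = 20/39 = 0.512820… ≈ 0.513 (to 3 d.p.).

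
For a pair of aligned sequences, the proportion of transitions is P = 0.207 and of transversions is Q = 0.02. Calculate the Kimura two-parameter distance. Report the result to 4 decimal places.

Under the Kimura two-parameter model, d = −½ ln(1 − 2P − Q) − ¼ ln(1 − 2Q).
1 − 2P − Q = 0.566, giving −½ ln(0.566) = 0.284581.
1 − 2Q = 0.96, giving −¼ ln(0.96) = 0.010205.
d = 0.284581 + 0.010205 = 0.294786.

0.2948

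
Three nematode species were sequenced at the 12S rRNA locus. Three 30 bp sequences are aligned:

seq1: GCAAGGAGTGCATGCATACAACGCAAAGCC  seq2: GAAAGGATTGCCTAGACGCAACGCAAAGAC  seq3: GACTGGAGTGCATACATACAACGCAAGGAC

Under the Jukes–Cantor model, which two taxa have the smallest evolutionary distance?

seq1 and seq3

seq1–seq2: 8/30 differ, p = 0.267, d = 0.330.
seq1–seq3: 6/30 differ, p = 0.200, d = 0.233.
seq2–seq3: 8/30 differ, p = 0.267, d = 0.330.
The smallest distance is between seq1 and seq3.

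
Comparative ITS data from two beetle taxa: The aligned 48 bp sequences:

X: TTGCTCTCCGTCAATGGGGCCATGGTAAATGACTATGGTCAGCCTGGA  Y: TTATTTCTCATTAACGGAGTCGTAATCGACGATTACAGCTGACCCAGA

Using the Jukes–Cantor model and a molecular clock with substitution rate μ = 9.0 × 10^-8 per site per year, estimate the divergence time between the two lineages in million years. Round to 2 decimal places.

The sequences differ at 25 of 48 sites, so p = 25/48 ≈ 0.520833.
d = −(3/4) ln(1 − 4p/3) = −0.75 ln(1 − 0.694444) = −0.75 ln(0.305556)
  = −0.75 × (-1.185622) = 0.889217 substitutions/site.
Under a molecular clock d = 2μt, so t = d/(2μ) = 0.889217 / (2 × 9.0 × 10^-8) = 4.94 million years.

4.94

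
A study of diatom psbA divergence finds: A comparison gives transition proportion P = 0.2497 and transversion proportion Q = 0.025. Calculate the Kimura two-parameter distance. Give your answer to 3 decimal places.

0.384

Under the Kimura two-parameter model, d = −½ ln(1 − 2P − Q) − ¼ ln(1 − 2Q).
1 − 2P − Q = 0.4756, giving −½ ln(0.4756) = 0.371589.
1 − 2Q = 0.95, giving −¼ ln(0.95) = 0.012823.
d = 0.371589 + 0.012823 = 0.384412.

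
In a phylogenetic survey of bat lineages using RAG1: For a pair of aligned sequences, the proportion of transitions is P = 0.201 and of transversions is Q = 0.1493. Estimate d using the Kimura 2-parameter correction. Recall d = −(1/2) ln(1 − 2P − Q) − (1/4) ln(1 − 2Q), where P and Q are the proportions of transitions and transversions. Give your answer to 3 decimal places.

0.489

Under the Kimura two-parameter model, d = −½ ln(1 − 2P − Q) − ¼ ln(1 − 2Q).
1 − 2P − Q = 0.4487, giving −½ ln(0.4487) = 0.400700.
1 − 2Q = 0.7014, giving −¼ ln(0.7014) = 0.088669.
d = 0.400700 + 0.088669 = 0.489369.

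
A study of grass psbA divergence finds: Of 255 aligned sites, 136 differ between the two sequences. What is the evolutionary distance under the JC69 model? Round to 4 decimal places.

0.9313

p = 136/255 ≈ 0.533333.
d = −(3/4) ln(1 − 4p/3) = −0.75 ln(1 − 0.711111) = −0.75 ln(0.288889)
  = −0.75 × (-1.241713) = 0.931285 substitutions/site.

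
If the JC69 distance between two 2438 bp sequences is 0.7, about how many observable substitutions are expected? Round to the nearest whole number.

Invert JC69: p = (3/4)(1 − e^(−4d/3)) = 0.75 × (1 − e^(-0.933333)) = 0.75 × (1 − 0.393241) = 0.455069.
Expected differing sites = pL ≈ 0.455069 × 2438 = 1109.458222 ≈ 1109.

1109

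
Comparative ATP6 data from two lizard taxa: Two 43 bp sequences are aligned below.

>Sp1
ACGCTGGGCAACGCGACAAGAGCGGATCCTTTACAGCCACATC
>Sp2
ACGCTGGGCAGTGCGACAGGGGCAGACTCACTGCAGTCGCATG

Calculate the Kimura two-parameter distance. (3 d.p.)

0.433

Of 43 sites, 11 differences are transitions and 2 are transversions, so P = 11/43 ≈ 0.255814 and Q = 2/43 ≈ 0.046512.
Under the Kimura two-parameter model, d = −½ ln(1 − 2P − Q) − ¼ ln(1 − 2Q).
1 − 2P − Q = 0.44186, giving −½ ln(0.44186) = 0.408381.
1 − 2Q = 0.906976, giving −¼ ln(0.906976) = 0.024410.
d = 0.408381 + 0.024410 = 0.432791.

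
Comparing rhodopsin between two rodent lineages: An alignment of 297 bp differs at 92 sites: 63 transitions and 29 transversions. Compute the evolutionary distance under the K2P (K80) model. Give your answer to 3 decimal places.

0.423

P = 63/297 ≈ 0.212121 and Q = 29/297 ≈ 0.097643.
Under the Kimura two-parameter model, d = −½ ln(1 − 2P − Q) − ¼ ln(1 − 2Q).
1 − 2P − Q = 0.478115, giving −½ ln(0.478115) = 0.368952.
1 − 2Q = 0.804714, giving −¼ ln(0.804714) = 0.054317.
d = 0.368952 + 0.054317 = 0.423269.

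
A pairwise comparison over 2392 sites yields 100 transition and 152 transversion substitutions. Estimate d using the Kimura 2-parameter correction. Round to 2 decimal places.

P = 100/2392 ≈ 0.041806 and Q = 152/2392 ≈ 0.063545.
Under the Kimura two-parameter model, d = −½ ln(1 − 2P − Q) − ¼ ln(1 − 2Q).
1 − 2P − Q = 0.852843, giving −½ ln(0.852843) = 0.079590.
1 − 2Q = 0.87291, giving −¼ ln(0.87291) = 0.033981.
d = 0.079590 + 0.033981 = 0.113571.

0.11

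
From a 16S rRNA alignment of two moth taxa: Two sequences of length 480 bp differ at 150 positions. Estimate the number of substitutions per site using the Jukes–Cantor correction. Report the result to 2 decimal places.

0.40

p = 150/480 = 0.3125.
d = −(3/4) ln(1 − 4p/3) = −0.75 ln(1 − 0.416667) = −0.75 ln(0.583333)
  = −0.75 × (-0.538997) = 0.404248 substitutions/site.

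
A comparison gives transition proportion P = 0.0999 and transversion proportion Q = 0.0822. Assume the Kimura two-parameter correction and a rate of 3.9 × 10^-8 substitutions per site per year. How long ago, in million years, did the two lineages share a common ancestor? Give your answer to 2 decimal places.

Under the Kimura two-parameter model, d = −½ ln(1 − 2P − Q) − ¼ ln(1 − 2Q).
1 − 2P − Q = 0.718, giving −½ ln(0.718) = 0.165643.
1 − 2Q = 0.8356, giving −¼ ln(0.8356) = 0.044901.
d = 0.165643 + 0.044901 = 0.210544.
Under a molecular clock d = 2μt, so t = d/(2μ) = 0.210544 / (2 × 3.9 × 10^-8) = 2.70 million years.

2.70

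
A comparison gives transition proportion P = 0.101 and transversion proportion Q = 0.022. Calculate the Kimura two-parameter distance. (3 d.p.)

Under the Kimura two-parameter model, d = −½ ln(1 − 2P − Q) − ¼ ln(1 − 2Q).
1 − 2P − Q = 0.776, giving −½ ln(0.776) = 0.126801.
1 − 2Q = 0.956, giving −¼ ln(0.956) = 0.011249.
d = 0.126801 + 0.011249 = 0.138050.

0.138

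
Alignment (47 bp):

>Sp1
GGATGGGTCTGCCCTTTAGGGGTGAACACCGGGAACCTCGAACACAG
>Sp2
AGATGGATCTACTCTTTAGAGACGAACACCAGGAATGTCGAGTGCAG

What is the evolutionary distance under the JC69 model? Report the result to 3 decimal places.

The sequences differ at 13 of 47 sites, so p = 13/47 ≈ 0.276596.
d = −(3/4) ln(1 − 4p/3) = −0.75 ln(1 − 0.368795) = −0.75 ln(0.631205)
  = −0.75 × (-0.460125) = 0.345094 substitutions/site.

0.345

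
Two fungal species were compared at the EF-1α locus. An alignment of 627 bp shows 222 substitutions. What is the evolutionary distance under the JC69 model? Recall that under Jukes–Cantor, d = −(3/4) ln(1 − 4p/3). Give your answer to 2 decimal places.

p = 222/627 ≈ 0.354067.
d = −(3/4) ln(1 − 4p/3) = −0.75 ln(1 − 0.472089) = −0.75 ln(0.527911)
  = −0.75 × (-0.638828) = 0.479121 substitutions/site.

0.48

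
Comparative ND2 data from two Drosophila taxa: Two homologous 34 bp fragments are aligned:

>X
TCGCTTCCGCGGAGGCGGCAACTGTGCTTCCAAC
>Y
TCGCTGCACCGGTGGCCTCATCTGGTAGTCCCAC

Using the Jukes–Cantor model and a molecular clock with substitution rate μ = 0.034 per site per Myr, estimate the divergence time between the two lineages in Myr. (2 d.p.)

7.01

The sequences differ at 12 of 34 sites, so p = 12/34 ≈ 0.352941.
d = −(3/4) ln(1 − 4p/3) = −0.75 ln(1 − 0.470588) = −0.75 ln(0.529412)
  = −0.75 × (-0.635988) = 0.476991 substitutions/site.
Under a molecular clock d = 2μt, so t = d/(2μ) = 0.476991 / (2 × 0.034) = 7.01 Myr.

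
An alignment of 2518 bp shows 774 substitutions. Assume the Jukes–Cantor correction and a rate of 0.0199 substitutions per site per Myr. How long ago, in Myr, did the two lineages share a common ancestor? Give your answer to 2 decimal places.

p = 774/2518 ≈ 0.307387.
d = −(3/4) ln(1 − 4p/3) = −0.75 ln(1 − 0.409849) = −0.75 ln(0.590151)
  = −0.75 × (-0.527377) = 0.395533 substitutions/site.
Under a molecular clock d = 2μt, so t = d/(2μ) = 0.395533 / (2 × 0.0199) = 9.94 Myr.

9.94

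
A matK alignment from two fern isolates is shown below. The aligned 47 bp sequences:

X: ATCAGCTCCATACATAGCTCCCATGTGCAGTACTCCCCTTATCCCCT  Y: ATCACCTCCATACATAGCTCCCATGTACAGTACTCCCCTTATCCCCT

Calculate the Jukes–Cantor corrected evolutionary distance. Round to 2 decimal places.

0.04

The sequences differ at 2 of 47 sites (5, 27), so p = 2/47 ≈ 0.042553.
d = −(3/4) ln(1 − 4p/3) = −0.75 ln(1 − 0.056737) = −0.75 ln(0.943263)
  = −0.75 × (-0.058410) = 0.043808 substitutions/site.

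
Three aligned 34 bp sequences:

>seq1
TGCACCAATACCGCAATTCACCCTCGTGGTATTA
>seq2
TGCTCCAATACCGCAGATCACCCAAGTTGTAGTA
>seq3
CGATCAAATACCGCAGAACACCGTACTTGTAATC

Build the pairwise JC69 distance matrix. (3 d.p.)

seq1–seq2: 7/34 sites differ → p ≈ 0.205882, d = −0.75 ln(1 − 0.274509) = 0.240680 ≈ 0.241.
seq1–seq3: 13/34 sites differ → p ≈ 0.382353, d = −0.75 ln(1 − 0.509804) = 0.534712 ≈ 0.535.
seq2–seq3: 9/34 sites differ → p ≈ 0.264706, d = −0.75 ln(1 − 0.352941) = 0.326488 ≈ 0.326.

d(seq1,seq2) = 0.241, d(seq1,seq3) = 0.535, d(seq2,seq3) = 0.326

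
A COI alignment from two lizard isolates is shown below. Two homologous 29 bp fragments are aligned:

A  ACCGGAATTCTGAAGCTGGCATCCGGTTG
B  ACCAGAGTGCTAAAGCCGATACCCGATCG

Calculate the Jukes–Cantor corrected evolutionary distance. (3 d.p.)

The sequences differ at 10 of 29 sites (4, 7, 9, 12, 17, 19, 20, 22, 26, 28), so p = 10/29 ≈ 0.344828.
d = −(3/4) ln(1 − 4p/3) = −0.75 ln(1 − 0.459771) = −0.75 ln(0.540229)
  = −0.75 × (-0.615762) = 0.461822 substitutions/site.

0.462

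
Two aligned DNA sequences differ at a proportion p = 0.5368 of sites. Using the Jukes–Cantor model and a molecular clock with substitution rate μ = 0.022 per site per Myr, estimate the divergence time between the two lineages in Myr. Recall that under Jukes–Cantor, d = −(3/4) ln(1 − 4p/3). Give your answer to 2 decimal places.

21.44

d = −(3/4) ln(1 − 4p/3) = −0.75 ln(1 − 0.715733) = −0.75 ln(0.284267)
  = −0.75 × (-1.257841) = 0.943381 substitutions/site.
Under a molecular clock d = 2μt, so t = d/(2μ) = 0.943381 / (2 × 0.022) = 21.44 Myr.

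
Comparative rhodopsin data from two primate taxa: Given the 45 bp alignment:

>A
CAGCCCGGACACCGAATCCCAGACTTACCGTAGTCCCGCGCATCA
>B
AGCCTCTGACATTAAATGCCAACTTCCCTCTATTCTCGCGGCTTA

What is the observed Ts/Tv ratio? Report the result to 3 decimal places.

Transitions are A↔G and C↔T; transversions are all other mismatches.
Transitions: 11. Transversions: 10.
R = 11/10 = 1.100.

1.100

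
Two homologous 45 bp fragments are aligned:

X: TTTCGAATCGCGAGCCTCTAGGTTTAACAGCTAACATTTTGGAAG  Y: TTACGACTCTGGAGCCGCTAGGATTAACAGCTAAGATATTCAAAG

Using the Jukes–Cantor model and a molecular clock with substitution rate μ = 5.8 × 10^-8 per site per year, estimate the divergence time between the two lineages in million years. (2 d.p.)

2.27

The sequences differ at 10 of 45 sites (3, 7, 10, 11, 17, 23, 35, 38, 41, 42), so p = 10/45 ≈ 0.222222.
d = −(3/4) ln(1 − 4p/3) = −0.75 ln(1 − 0.296296) = −0.75 ln(0.703704)
  = −0.75 × (-0.351397) = 0.263548 substitutions/site.
Under a molecular clock d = 2μt, so t = d/(2μ) = 0.263548 / (2 × 5.8 × 10^-8) = 2.27 million years.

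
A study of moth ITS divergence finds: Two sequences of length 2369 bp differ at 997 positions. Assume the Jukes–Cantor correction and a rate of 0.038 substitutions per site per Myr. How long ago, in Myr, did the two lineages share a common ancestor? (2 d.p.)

p = 997/2369 ≈ 0.420853.
d = −(3/4) ln(1 − 4p/3) = −0.75 ln(1 − 0.561137) = −0.75 ln(0.438863)
  = −0.75 × (-0.823568) = 0.617676 substitutions/site.
Under a molecular clock d = 2μt, so t = d/(2μ) = 0.617676 / (2 × 0.038) = 8.13 Myr.

8.13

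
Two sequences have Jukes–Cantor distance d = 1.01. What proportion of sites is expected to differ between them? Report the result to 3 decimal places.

0.555

p = (3/4)(1 − e^(−4d/3)) = 0.75 × (1 − e^(-1.346667)) = 0.75 × (1 − 0.260106) = 0.554921.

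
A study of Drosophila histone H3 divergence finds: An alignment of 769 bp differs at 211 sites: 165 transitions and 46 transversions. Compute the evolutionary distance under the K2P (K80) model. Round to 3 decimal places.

0.367

P = 165/769 ≈ 0.214564 and Q = 46/769 ≈ 0.059818.
Under the Kimura two-parameter model, d = −½ ln(1 − 2P − Q) − ¼ ln(1 − 2Q).
1 − 2P − Q = 0.511054, giving −½ ln(0.511054) = 0.335640.
1 − 2Q = 0.880364, giving −¼ ln(0.880364) = 0.031855.
d = 0.335640 + 0.031855 = 0.367495.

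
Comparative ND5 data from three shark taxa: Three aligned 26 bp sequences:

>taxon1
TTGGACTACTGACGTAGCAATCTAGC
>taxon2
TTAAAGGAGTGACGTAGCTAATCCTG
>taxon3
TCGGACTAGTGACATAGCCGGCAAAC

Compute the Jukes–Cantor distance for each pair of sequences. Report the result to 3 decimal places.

d(taxon1,taxon2) = 0.717, d(taxon1,taxon3) = 0.396, d(taxon2,taxon3) = 0.949

taxon1–taxon2: 12/26 sites differ → p ≈ 0.461538, d = −0.75 ln(1 − 0.615384) = 0.716632 ≈ 0.717.
taxon1–taxon3: 8/26 sites differ → p ≈ 0.307692, d = −0.75 ln(1 − 0.410256) = 0.396050 ≈ 0.396.
taxon2–taxon3: 14/26 sites differ → p ≈ 0.538462, d = −0.75 ln(1 − 0.717949) = 0.949251 ≈ 0.949.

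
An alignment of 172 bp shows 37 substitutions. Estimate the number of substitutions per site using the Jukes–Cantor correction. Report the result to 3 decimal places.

0.254

p = 37/172 ≈ 0.215116.
d = −(3/4) ln(1 − 4p/3) = −0.75 ln(1 − 0.286821) = −0.75 ln(0.713179)
  = −0.75 × (-0.338023) = 0.253517 substitutions/site.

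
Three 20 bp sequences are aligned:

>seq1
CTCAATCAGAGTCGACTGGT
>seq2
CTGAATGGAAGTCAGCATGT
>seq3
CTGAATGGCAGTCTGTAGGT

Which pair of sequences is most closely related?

seq1–seq2: 8/20 differ, p = 0.400, d = 0.572.
seq1–seq3: 8/20 differ, p = 0.400, d = 0.572.
seq2–seq3: 4/20 differ, p = 0.200, d = 0.233.
The smallest distance is between seq2 and seq3.

seq2 and seq3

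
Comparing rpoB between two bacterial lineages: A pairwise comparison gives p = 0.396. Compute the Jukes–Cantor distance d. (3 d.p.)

0.563

d = −(3/4) ln(1 − 4p/3) = −0.75 ln(1 − 0.528) = −0.75 ln(0.472)
  = −0.75 × (-0.750776) = 0.563082 substitutions/site.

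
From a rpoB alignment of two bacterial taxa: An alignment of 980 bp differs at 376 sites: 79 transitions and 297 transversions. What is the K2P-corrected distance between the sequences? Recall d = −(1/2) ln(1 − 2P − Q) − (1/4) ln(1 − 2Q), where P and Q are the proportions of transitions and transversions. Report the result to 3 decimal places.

0.545

P = 79/980 ≈ 0.080612 and Q = 297/980 ≈ 0.303061.
Under the Kimura two-parameter model, d = −½ ln(1 − 2P − Q) − ¼ ln(1 − 2Q).
1 − 2P − Q = 0.535715, giving −½ ln(0.535715) = 0.312076.
1 − 2Q = 0.393878, giving −¼ ln(0.393878) = 0.232929.
d = 0.312076 + 0.232929 = 0.545005.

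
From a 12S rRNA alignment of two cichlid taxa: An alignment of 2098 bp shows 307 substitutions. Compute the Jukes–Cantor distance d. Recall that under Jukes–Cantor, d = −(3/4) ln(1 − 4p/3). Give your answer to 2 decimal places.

p = 307/2098 ≈ 0.14633.
d = −(3/4) ln(1 − 4p/3) = −0.75 ln(1 − 0.195107) = −0.75 ln(0.804893)
  = −0.75 × (-0.217046) = 0.162785 substitutions/site.

0.16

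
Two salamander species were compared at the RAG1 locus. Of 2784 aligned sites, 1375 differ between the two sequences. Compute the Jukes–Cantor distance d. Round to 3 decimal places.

0.806

p = 1375/2784 ≈ 0.493894.
d = −(3/4) ln(1 − 4p/3) = −0.75 ln(1 − 0.658525) = −0.75 ln(0.341475)
  = −0.75 × (-1.074481) = 0.805861 substitutions/site.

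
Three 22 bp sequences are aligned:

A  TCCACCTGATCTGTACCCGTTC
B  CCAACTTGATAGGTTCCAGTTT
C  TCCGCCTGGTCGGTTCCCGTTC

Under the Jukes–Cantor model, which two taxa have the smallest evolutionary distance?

A–B: 8/22 differ, p = 0.364, d = 0.497.
A–C: 4/22 differ, p = 0.182, d = 0.208.
B–C: 8/22 differ, p = 0.364, d = 0.497.
The smallest distance is between A and C.

A and C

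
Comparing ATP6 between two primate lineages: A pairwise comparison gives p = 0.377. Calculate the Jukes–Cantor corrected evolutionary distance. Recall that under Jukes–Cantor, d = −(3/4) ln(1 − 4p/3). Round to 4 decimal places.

d = −(3/4) ln(1 − 4p/3) = −0.75 ln(1 − 0.502667) = −0.75 ln(0.497333)
  = −0.75 × (-0.698495) = 0.523871 substitutions/site.

0.5239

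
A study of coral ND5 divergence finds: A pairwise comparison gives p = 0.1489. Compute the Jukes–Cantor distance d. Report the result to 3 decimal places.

0.166

d = −(3/4) ln(1 − 4p/3) = −0.75 ln(1 − 0.198533) = −0.75 ln(0.801467)
  = −0.75 × (-0.221311) = 0.165983 substitutions/site.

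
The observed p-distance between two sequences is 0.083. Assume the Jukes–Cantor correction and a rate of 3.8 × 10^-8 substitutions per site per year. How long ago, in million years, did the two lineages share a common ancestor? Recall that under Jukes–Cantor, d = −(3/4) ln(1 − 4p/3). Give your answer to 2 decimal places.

1.16

d = −(3/4) ln(1 − 4p/3) = −0.75 ln(1 − 0.110667) = −0.75 ln(0.889333)
  = −0.75 × (-0.117284) = 0.087963 substitutions/site.
Under a molecular clock d = 2μt, so t = d/(2μ) = 0.087963 / (2 × 3.8 × 10^-8) = 1.16 million years.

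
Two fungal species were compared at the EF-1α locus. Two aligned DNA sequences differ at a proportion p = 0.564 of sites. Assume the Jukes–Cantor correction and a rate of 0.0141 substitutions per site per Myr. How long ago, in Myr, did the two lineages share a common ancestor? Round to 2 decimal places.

37.08

d = −(3/4) ln(1 − 4p/3) = −0.75 ln(1 − 0.752) = −0.75 ln(0.248)
  = −0.75 × (-1.394327) = 1.045745 substitutions/site.
Under a molecular clock d = 2μt, so t = d/(2μ) = 1.045745 / (2 × 0.0141) = 37.08 Myr.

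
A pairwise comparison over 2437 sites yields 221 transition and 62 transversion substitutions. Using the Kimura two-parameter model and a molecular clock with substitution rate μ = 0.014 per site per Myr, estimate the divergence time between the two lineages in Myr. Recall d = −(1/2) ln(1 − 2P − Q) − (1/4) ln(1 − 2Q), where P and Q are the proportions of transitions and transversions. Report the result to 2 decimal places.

4.60

P = 221/2437 ≈ 0.090685 and Q = 62/2437 ≈ 0.025441.
Under the Kimura two-parameter model, d = −½ ln(1 − 2P − Q) − ¼ ln(1 − 2Q).
1 − 2P − Q = 0.793189, giving −½ ln(0.793189) = 0.115847.
1 − 2Q = 0.949118, giving −¼ ln(0.949118) = 0.013056.
d = 0.115847 + 0.013056 = 0.128903.
Under a molecular clock d = 2μt, so t = d/(2μ) = 0.128903 / (2 × 0.014) = 4.60 Myr.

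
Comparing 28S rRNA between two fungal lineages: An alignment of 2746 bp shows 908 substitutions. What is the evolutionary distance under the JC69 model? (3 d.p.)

p = 908/2746 ≈ 0.330663.
d = −(3/4) ln(1 − 4p/3) = −0.75 ln(1 − 0.440884) = −0.75 ln(0.559116)
  = −0.75 × (-0.581398) = 0.436049 substitutions/site.

0.436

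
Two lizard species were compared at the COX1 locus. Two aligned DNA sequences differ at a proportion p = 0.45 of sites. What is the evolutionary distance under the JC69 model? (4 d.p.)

0.6872

d = −(3/4) ln(1 − 4p/3) = −0.75 ln(1 − 0.6) = −0.75 ln(0.4)
  = −0.75 × (-0.916291) = 0.687218 substitutions/site.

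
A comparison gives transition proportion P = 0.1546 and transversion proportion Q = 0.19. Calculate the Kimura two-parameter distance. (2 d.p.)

Under the Kimura two-parameter model, d = −½ ln(1 − 2P − Q) − ¼ ln(1 − 2Q).
1 − 2P − Q = 0.5008, giving −½ ln(0.5008) = 0.345774.
1 − 2Q = 0.62, giving −¼ ln(0.62) = 0.119509.
d = 0.345774 + 0.119509 = 0.465283.

0.47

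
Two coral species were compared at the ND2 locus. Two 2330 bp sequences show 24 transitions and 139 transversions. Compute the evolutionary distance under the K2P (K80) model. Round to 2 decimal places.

P = 24/2330 ≈ 0.0103 and Q = 139/2330 ≈ 0.059657.
Under the Kimura two-parameter model, d = −½ ln(1 − 2P − Q) − ¼ ln(1 − 2Q).
1 − 2P − Q = 0.919743, giving −½ ln(0.919743) = 0.041830.
1 − 2Q = 0.880686, giving −¼ ln(0.880686) = 0.031764.
d = 0.041830 + 0.031764 = 0.073594.

0.07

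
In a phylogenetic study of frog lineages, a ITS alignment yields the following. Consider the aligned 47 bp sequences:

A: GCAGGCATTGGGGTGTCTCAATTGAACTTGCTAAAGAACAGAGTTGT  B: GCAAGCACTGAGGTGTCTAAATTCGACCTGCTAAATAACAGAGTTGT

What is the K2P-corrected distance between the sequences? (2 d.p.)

Of 47 sites, 5 differences are transitions and 3 are transversions, so P = 5/47 ≈ 0.106383 and Q = 3/47 ≈ 0.06383.
Under the Kimura two-parameter model, d = −½ ln(1 − 2P − Q) − ¼ ln(1 − 2Q).
1 − 2P − Q = 0.723404, giving −½ ln(0.723404) = 0.161894.
1 − 2Q = 0.87234, giving −¼ ln(0.87234) = 0.034144.
d = 0.161894 + 0.034144 = 0.196038.

0.20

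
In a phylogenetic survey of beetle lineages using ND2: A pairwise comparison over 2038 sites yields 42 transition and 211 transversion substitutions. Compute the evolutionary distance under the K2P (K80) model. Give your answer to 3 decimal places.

P = 42/2038 ≈ 0.020608 and Q = 211/2038 ≈ 0.103533.
Under the Kimura two-parameter model, d = −½ ln(1 − 2P − Q) − ¼ ln(1 − 2Q).
1 − 2P − Q = 0.855251, giving −½ ln(0.855251) = 0.078180.
1 − 2Q = 0.792934, giving −¼ ln(0.792934) = 0.058004.
d = 0.078180 + 0.058004 = 0.136184.

0.136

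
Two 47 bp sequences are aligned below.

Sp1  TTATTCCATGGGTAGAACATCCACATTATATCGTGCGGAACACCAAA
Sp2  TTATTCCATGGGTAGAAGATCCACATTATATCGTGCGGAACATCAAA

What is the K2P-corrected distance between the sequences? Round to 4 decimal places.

0.0439

Of 47 sites, 1 differences are transitions and 1 are transversions, so P = 1/47 ≈ 0.021277 and Q = 1/47 ≈ 0.021277.
Under the Kimura two-parameter model, d = −½ ln(1 − 2P − Q) − ¼ ln(1 − 2Q).
1 − 2P − Q = 0.936169, giving −½ ln(0.936169) = 0.032980.
1 − 2Q = 0.957446, giving −¼ ln(0.957446) = 0.010871.
d = 0.032980 + 0.010871 = 0.043851.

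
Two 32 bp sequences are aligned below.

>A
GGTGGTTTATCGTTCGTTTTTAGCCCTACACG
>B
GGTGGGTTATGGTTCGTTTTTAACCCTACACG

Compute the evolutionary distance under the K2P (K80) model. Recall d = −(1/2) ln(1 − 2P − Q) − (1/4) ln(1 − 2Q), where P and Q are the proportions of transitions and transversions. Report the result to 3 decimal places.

Of 32 sites, 1 differences are transitions and 2 are transversions, so P = 1/32 = 0.03125 and Q = 2/32 = 0.0625.
Under the Kimura two-parameter model, d = −½ ln(1 − 2P − Q) − ¼ ln(1 − 2Q).
1 − 2P − Q = 0.875, giving −½ ln(0.875) = 0.066766.
1 − 2Q = 0.875, giving −¼ ln(0.875) = 0.033383.
d = 0.066766 + 0.033383 = 0.100149.

0.100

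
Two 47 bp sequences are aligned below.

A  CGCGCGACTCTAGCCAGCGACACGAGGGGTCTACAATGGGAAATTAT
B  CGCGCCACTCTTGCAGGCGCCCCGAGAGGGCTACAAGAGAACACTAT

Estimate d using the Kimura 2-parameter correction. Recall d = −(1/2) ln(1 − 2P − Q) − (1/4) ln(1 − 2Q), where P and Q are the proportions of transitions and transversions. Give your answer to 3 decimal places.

0.345

Of 47 sites, 5 differences are transitions and 8 are transversions, so P = 5/47 ≈ 0.106383 and Q = 8/47 ≈ 0.170213.
Under the Kimura two-parameter model, d = −½ ln(1 − 2P − Q) − ¼ ln(1 − 2Q).
1 − 2P − Q = 0.617021, giving −½ ln(0.617021) = 0.241426.
1 − 2Q = 0.659574, giving −¼ ln(0.659574) = 0.104040.
d = 0.241426 + 0.104040 = 0.345466.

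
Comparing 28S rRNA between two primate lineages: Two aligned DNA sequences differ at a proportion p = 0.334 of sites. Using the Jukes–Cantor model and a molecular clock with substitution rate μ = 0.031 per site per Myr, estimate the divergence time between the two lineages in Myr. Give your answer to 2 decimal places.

d = −(3/4) ln(1 − 4p/3) = −0.75 ln(1 − 0.445333) = −0.75 ln(0.554667)
  = −0.75 × (-0.589387) = 0.442040 substitutions/site.
Under a molecular clock d = 2μt, so t = d/(2μ) = 0.442040 / (2 × 0.031) = 7.13 Myr.

7.13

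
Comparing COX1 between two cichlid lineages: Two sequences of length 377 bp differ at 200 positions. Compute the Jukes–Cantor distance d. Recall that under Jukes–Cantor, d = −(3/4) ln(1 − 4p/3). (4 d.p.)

p = 200/377 ≈ 0.530504.
d = −(3/4) ln(1 − 4p/3) = −0.75 ln(1 − 0.707339) = −0.75 ln(0.292661)
  = −0.75 × (-1.228740) = 0.921555 substitutions/site.

0.9216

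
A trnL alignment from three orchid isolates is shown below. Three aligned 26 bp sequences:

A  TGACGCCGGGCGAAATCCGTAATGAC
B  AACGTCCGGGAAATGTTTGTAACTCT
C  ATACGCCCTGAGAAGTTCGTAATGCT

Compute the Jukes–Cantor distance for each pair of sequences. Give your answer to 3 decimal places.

d(A,B) = 1.100, d(A,C) = 0.464, d(B,C) = 0.623

A–B: 15/26 sites differ → p ≈ 0.576923, d = −0.75 ln(1 − 0.769231) = 1.099754 ≈ 1.100.
A–C: 9/26 sites differ → p ≈ 0.346154, d = −0.75 ln(1 − 0.461539) = 0.464280 ≈ 0.464.
B–C: 11/26 sites differ → p ≈ 0.423077, d = −0.75 ln(1 − 0.564103) = 0.622762 ≈ 0.623.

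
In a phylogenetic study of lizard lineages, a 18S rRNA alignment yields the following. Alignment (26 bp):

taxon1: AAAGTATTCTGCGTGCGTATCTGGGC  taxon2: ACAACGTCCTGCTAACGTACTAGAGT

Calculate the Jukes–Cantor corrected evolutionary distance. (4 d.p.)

The sequences differ at 13 of 26 sites, so p = 13/26 = 0.5.
d = −(3/4) ln(1 − 4p/3) = −0.75 ln(1 − 0.666667) = −0.75 ln(0.333333)
  = −0.75 × (-1.098613) = 0.823960 substitutions/site.

0.8240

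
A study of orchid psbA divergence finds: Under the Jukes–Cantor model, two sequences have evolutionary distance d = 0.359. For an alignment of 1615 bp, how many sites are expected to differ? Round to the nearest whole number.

461

Invert JC69: p = (3/4)(1 − e^(−4d/3)) = 0.75 × (1 − e^(-0.478667)) = 0.75 × (1 − 0.619609) = 0.285293.
Expected differing sites = pL ≈ 0.285293 × 1615 = 460.748195 ≈ 461.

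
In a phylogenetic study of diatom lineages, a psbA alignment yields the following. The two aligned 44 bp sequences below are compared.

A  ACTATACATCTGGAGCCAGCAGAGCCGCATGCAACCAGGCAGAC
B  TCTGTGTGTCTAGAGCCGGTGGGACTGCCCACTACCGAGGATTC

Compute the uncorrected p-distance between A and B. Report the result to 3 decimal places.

The sequences differ at 21 of 44 positions.
p = 21/44 = 0.477272… ≈ 0.477 (to 3 d.p.).

0.477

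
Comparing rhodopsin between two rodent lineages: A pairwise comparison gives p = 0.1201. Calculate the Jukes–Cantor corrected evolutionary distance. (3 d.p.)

0.131

d = −(3/4) ln(1 − 4p/3) = −0.75 ln(1 − 0.160133) = −0.75 ln(0.839867)
  = −0.75 × (-0.174512) = 0.130884 substitutions/site.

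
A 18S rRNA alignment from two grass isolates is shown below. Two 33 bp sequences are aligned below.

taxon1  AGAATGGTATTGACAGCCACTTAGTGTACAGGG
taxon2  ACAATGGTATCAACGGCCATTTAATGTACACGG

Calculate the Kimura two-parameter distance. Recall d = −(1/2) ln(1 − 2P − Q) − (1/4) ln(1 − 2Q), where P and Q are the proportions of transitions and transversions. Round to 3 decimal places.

Of 33 sites, 5 differences are transitions and 2 are transversions, so P = 5/33 ≈ 0.151515 and Q = 2/33 ≈ 0.060606.
Under the Kimura two-parameter model, d = −½ ln(1 − 2P − Q) − ¼ ln(1 − 2Q).
1 − 2P − Q = 0.636364, giving −½ ln(0.636364) = 0.225992.
1 − 2Q = 0.878788, giving −¼ ln(0.878788) = 0.032303.
d = 0.225992 + 0.032303 = 0.258295.

0.258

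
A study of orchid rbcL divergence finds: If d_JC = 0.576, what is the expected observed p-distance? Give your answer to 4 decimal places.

p = (3/4)(1 − e^(−4d/3)) = 0.75 × (1 − e^(-0.768)) = 0.75 × (1 − 0.463940) = 0.402045.

0.4020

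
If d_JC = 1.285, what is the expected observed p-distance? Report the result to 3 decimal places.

0.615

p = (3/4)(1 − e^(−4d/3)) = 0.75 × (1 − e^(-1.713333)) = 0.75 × (1 − 0.180264) = 0.614802.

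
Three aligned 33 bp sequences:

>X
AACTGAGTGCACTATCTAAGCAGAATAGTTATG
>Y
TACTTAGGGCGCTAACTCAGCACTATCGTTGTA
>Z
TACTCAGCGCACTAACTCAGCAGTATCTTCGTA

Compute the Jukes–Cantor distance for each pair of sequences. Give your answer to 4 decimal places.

d(X,Y) = 0.4408, d(X,Z) = 0.4408, d(Y,Z) = 0.2082

X–Y: 11/33 sites differ → p ≈ 0.333333, d = −0.75 ln(1 − 0.444444) = 0.440839 ≈ 0.4408.
X–Z: 11/33 sites differ → p ≈ 0.333333, d = −0.75 ln(1 − 0.444444) = 0.440839 ≈ 0.4408.
Y–Z: 6/33 sites differ → p ≈ 0.181818, d = −0.75 ln(1 − 0.242424) = 0.208224 ≈ 0.2082.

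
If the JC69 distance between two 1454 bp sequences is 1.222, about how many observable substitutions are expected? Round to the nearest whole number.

Invert JC69: p = (3/4)(1 − e^(−4d/3)) = 0.75 × (1 − e^(-1.629333)) = 0.75 × (1 − 0.196060) = 0.602955.
Expected differing sites = pL ≈ 0.602955 × 1454 = 876.69657 ≈ 877.

877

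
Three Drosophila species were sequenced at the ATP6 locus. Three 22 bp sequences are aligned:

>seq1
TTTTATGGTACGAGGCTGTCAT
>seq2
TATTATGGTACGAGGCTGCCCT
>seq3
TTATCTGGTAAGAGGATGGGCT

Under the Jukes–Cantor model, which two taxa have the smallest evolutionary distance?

seq1–seq2: 3/22 differ, p = 0.136, d = 0.151.
seq1–seq3: 7/22 differ, p = 0.318, d = 0.414.
seq2–seq3: 7/22 differ, p = 0.318, d = 0.414.
The smallest distance is between seq1 and seq2.

seq1 and seq2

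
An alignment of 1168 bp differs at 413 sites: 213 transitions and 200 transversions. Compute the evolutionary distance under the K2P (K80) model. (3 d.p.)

0.489

P = 213/1168 ≈ 0.182363 and Q = 200/1168 ≈ 0.171233.
Under the Kimura two-parameter model, d = −½ ln(1 − 2P − Q) − ¼ ln(1 − 2Q).
1 − 2P − Q = 0.464041, giving −½ ln(0.464041) = 0.383891.
1 − 2Q = 0.657534, giving −¼ ln(0.657534) = 0.104815.
d = 0.383891 + 0.104815 = 0.488706.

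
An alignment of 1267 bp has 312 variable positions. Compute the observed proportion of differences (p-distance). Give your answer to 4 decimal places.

p = 312/1267 = 0.246250… ≈ 0.2463 (to 4 d.p.).

0.2463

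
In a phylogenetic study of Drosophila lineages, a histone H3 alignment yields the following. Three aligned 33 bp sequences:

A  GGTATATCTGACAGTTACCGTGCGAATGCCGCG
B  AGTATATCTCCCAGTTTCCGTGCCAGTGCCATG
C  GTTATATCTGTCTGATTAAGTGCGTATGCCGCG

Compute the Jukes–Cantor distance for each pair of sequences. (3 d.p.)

A–B: 8/33 sites differ → p ≈ 0.242424, d = −0.75 ln(1 − 0.323232) = 0.292820 ≈ 0.293.
A–C: 8/33 sites differ → p ≈ 0.242424, d = −0.75 ln(1 − 0.323232) = 0.292820 ≈ 0.293.
B–C: 13/33 sites differ → p ≈ 0.393939, d = −0.75 ln(1 − 0.525252) = 0.558728 ≈ 0.559.

d(A,B) = 0.293, d(A,C) = 0.293, d(B,C) = 0.559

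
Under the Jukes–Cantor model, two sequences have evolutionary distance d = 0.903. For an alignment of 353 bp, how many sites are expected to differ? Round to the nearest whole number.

Invert JC69: p = (3/4)(1 − e^(−4d/3)) = 0.75 × (1 − e^(-1.204)) = 0.75 × (1 − 0.299992) = 0.525006.
Expected differing sites = pL ≈ 0.525006 × 353 = 185.327118 ≈ 185.

185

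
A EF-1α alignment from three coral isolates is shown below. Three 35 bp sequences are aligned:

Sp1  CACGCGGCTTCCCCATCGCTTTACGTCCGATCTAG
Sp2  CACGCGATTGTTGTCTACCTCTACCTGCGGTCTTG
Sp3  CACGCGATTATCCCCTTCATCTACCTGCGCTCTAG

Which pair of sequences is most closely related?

Sp1–Sp2: 15/35 differ, p = 0.429, d = 0.635.
Sp1–Sp3: 12/35 differ, p = 0.343, d = 0.458.
Sp2–Sp3: 8/35 differ, p = 0.229, d = 0.273.
The smallest distance is between Sp2 and Sp3.

Sp2 and Sp3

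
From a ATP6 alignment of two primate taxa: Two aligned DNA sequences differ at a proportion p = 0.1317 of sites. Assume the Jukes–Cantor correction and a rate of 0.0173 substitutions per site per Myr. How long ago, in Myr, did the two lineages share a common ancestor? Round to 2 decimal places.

4.19

d = −(3/4) ln(1 − 4p/3) = −0.75 ln(1 − 0.1756) = −0.75 ln(0.8244)
  = −0.75 × (-0.193099) = 0.144824 substitutions/site.
Under a molecular clock d = 2μt, so t = d/(2μ) = 0.144824 / (2 × 0.0173) = 4.19 Myr.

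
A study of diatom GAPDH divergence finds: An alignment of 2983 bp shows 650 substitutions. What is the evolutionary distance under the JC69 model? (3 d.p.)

0.257

p = 650/2983 ≈ 0.217901.
d = −(3/4) ln(1 − 4p/3) = −0.75 ln(1 − 0.290535) = −0.75 ln(0.709465)
  = −0.75 × (-0.343244) = 0.257433 substitutions/site.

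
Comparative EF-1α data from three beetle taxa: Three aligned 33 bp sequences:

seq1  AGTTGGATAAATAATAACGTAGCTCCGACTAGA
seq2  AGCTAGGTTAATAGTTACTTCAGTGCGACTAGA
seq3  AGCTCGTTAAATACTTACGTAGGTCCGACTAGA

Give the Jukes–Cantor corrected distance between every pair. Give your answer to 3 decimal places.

seq1–seq2: 11/33 sites differ → p ≈ 0.333333, d = −0.75 ln(1 − 0.444444) = 0.440839 ≈ 0.441.
seq1–seq3: 6/33 sites differ → p ≈ 0.181818, d = −0.75 ln(1 − 0.242424) = 0.208224 ≈ 0.208.
seq2–seq3: 8/33 sites differ → p ≈ 0.242424, d = −0.75 ln(1 − 0.323232) = 0.292820 ≈ 0.293.

d(seq1,seq2) = 0.441, d(seq1,seq3) = 0.208, d(seq2,seq3) = 0.293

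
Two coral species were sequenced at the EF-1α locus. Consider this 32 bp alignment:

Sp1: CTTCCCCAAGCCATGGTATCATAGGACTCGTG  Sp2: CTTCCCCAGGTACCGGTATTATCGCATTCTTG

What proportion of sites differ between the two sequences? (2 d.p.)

0.31

The sequences differ at 10 of 32 positions (sites 9, 11, 12, 13, 14, 20, 23, 25, 27, 30).
p = 10/32 = 0.3125 ≈ 0.31 (to 2 d.p.).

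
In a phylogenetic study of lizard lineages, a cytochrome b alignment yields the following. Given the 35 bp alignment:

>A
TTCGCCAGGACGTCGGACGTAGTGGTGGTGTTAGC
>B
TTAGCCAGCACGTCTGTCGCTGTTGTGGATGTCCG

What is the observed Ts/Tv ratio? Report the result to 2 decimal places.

Transitions are A↔G and C↔T; transversions are all other mismatches.
Transitions: 1. Transversions: 12.
R = 1/12 = 0.083333… ≈ 0.08 (to 2 d.p.).

0.08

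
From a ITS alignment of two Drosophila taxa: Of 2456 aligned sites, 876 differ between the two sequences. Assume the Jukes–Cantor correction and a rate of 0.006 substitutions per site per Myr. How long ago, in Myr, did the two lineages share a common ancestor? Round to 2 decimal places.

p = 876/2456 ≈ 0.356678.
d = −(3/4) ln(1 − 4p/3) = −0.75 ln(1 − 0.475571) = −0.75 ln(0.524429)
  = −0.75 × (-0.645445) = 0.484084 substitutions/site.
Under a molecular clock d = 2μt, so t = d/(2μ) = 0.484084 / (2 × 0.006) = 40.34 Myr.

40.34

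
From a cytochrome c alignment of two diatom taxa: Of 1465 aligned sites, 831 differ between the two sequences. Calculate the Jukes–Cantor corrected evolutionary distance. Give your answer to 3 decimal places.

1.059

p = 831/1465 ≈ 0.567235.
d = −(3/4) ln(1 − 4p/3) = −0.75 ln(1 − 0.756313) = −0.75 ln(0.243687)
  = −0.75 × (-1.411871) = 1.058903 substitutions/site.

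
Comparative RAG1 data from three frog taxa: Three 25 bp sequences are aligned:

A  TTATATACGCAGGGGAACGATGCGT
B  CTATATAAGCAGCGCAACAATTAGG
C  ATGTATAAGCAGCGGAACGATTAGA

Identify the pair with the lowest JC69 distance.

B and C

A–B: 8/25 differ, p = 0.320, d = 0.417.
A–C: 7/25 differ, p = 0.280, d = 0.351.
B–C: 5/25 differ, p = 0.200, d = 0.233.
The smallest distance is between B and C.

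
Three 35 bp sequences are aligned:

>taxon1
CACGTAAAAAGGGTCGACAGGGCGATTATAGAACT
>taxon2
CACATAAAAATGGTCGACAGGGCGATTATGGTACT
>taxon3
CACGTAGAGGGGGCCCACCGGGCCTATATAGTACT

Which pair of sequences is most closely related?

taxon1–taxon2: 4/35 differ, p = 0.114, d = 0.124.
taxon1–taxon3: 10/35 differ, p = 0.286, d = 0.360.
taxon2–taxon3: 12/35 differ, p = 0.343, d = 0.458.
The smallest distance is between taxon1 and taxon2.

taxon1 and taxon2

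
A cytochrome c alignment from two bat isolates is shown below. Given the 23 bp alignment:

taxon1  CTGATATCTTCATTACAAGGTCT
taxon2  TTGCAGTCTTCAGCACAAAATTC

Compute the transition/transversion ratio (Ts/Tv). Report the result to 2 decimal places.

2.33

Transitions are A↔G and C↔T; transversions are all other mismatches.
Transitions: 7. Transversions: 3.
R = 7/3 = 2.333333… ≈ 2.33 (to 2 d.p.).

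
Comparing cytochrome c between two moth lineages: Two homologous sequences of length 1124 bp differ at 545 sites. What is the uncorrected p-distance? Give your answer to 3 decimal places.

0.485

p = 545/1124 = 0.484875… ≈ 0.485 (to 3 d.p.).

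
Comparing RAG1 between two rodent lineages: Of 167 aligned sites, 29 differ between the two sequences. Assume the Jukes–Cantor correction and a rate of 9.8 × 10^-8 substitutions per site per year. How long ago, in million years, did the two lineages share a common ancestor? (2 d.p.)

1.01

p = 29/167 ≈ 0.173653.
d = −(3/4) ln(1 − 4p/3) = −0.75 ln(1 − 0.231537) = −0.75 ln(0.768463)
  = −0.75 × (-0.263363) = 0.197522 substitutions/site.
Under a molecular clock d = 2μt, so t = d/(2μ) = 0.197522 / (2 × 9.8 × 10^-8) = 1.01 million years.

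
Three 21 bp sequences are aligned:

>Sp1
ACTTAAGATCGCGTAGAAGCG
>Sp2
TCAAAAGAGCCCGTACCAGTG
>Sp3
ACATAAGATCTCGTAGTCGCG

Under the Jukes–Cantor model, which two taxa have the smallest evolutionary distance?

Sp1–Sp2: 8/21 differ, p = 0.381, d = 0.532.
Sp1–Sp3: 4/21 differ, p = 0.190, d = 0.220.
Sp2–Sp3: 8/21 differ, p = 0.381, d = 0.532.
The smallest distance is between Sp1 and Sp3.

Sp1 and Sp3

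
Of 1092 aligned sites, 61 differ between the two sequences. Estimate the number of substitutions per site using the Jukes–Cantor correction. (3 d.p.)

0.058

p = 61/1092 ≈ 0.055861.
d = −(3/4) ln(1 − 4p/3) = −0.75 ln(1 − 0.074481) = −0.75 ln(0.925519)
  = −0.75 × (-0.077401) = 0.058051 substitutions/site.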